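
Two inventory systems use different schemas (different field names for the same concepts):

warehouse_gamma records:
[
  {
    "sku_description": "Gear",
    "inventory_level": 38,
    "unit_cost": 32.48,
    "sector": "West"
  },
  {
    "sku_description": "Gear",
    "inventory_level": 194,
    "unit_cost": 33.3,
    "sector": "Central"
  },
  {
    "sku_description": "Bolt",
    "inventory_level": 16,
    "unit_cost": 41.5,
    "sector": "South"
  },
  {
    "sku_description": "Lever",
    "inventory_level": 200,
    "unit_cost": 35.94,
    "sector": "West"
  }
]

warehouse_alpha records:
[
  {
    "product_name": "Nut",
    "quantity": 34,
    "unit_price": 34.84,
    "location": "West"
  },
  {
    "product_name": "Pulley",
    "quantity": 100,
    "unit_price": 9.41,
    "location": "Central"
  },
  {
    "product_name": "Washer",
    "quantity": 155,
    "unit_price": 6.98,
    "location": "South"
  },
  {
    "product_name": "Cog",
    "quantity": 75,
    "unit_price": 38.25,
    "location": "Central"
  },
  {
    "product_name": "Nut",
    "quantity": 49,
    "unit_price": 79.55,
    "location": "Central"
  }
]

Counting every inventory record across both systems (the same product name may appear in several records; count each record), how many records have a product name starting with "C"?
1

Schema mapping: "sku_description" (warehouse_gamma) = "product_name" (warehouse_alpha) = product name

Records with product name starting with "C" in warehouse_gamma: 0
Records with product name starting with "C" in warehouse_alpha: 1

Total: 0 + 1 = 1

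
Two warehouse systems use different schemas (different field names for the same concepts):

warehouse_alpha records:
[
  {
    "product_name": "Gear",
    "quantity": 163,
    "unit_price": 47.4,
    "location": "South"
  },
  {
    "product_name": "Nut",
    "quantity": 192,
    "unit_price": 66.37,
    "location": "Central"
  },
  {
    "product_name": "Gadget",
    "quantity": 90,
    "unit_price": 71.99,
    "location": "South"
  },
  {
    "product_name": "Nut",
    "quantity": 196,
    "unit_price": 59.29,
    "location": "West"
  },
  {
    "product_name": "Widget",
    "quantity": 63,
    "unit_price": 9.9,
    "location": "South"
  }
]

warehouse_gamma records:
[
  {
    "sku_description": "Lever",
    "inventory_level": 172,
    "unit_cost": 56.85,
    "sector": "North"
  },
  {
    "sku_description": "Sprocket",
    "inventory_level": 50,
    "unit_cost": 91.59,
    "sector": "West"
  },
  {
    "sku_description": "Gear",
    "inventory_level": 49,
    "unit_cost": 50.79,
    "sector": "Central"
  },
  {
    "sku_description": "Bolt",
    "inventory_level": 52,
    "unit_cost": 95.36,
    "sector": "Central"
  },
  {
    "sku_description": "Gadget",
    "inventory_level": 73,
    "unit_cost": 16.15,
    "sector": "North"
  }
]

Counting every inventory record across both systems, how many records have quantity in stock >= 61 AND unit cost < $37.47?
2

Schema mappings:
- "quantity" (warehouse_alpha) = "inventory_level" (warehouse_gamma) = quantity
- "unit_price" (warehouse_alpha) = "unit_cost" (warehouse_gamma) = unit cost

Records meeting both conditions in warehouse_alpha: 1
Records meeting both conditions in warehouse_gamma: 1

Total: 1 + 1 = 2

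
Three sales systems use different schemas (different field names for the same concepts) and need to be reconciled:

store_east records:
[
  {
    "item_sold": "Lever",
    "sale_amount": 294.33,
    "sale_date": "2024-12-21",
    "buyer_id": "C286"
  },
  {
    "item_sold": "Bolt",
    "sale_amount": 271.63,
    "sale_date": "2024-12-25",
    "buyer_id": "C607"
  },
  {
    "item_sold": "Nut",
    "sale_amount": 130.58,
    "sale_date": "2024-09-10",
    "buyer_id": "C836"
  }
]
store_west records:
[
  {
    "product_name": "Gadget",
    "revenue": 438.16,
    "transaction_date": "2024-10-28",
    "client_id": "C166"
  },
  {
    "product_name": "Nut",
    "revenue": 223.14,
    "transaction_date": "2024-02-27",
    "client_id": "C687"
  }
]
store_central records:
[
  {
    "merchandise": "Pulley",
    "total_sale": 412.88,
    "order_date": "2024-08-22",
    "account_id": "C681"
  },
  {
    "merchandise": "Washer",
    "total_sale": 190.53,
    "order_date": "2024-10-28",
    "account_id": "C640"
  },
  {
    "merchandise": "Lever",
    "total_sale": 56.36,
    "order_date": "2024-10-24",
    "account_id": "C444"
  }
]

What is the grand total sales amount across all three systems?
2017.61

Schema reconciliation - all amount fields map to sale amount:

store_east (sale_amount): 696.54
store_west (revenue): 661.3
store_central (total_sale): 659.77

Grand total: 2017.61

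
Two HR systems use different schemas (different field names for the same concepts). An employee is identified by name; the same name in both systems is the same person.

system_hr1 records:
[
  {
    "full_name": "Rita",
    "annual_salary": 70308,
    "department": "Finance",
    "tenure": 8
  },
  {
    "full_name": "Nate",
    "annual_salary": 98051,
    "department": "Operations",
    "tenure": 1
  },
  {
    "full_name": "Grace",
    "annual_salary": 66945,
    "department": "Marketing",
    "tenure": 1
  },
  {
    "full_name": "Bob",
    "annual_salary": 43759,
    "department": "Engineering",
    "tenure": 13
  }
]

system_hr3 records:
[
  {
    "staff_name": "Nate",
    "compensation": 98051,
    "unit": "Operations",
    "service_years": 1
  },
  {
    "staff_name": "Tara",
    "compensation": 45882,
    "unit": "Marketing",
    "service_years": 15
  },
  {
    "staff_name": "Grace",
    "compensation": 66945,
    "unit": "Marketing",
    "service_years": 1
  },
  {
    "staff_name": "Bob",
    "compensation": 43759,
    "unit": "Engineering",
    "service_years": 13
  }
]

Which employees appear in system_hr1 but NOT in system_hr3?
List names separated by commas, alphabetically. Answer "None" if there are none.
Rita

Schema mapping: "full_name" (system_hr1) = "staff_name" (system_hr3) = employee name

Names in system_hr1: ['Bob', 'Grace', 'Nate', 'Rita']
Names in system_hr3: ['Bob', 'Grace', 'Nate', 'Tara']

In system_hr1 but not system_hr3: ['Rita']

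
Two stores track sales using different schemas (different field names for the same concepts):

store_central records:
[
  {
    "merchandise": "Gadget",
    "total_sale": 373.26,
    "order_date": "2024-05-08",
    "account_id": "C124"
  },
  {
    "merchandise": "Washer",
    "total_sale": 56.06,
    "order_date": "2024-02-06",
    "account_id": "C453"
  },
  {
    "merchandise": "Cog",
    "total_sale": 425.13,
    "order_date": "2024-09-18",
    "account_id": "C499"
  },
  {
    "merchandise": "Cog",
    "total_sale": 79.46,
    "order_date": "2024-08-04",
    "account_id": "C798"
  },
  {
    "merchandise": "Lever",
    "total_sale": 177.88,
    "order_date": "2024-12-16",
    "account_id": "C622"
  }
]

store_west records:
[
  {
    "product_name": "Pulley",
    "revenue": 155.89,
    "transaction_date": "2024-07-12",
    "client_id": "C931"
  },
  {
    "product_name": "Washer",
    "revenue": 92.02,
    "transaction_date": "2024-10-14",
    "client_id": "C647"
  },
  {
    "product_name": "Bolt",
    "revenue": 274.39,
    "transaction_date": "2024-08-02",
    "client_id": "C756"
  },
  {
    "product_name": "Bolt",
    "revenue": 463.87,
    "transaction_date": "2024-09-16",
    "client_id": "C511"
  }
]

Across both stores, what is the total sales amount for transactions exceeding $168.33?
1714.53

Schema mapping: "total_sale" (store_central) = "revenue" (store_west) = sale amount

Sum of sales > $168.33 in store_central: 976.27
Sum of sales > $168.33 in store_west: 738.26

Total: 976.27 + 738.26 = 1714.53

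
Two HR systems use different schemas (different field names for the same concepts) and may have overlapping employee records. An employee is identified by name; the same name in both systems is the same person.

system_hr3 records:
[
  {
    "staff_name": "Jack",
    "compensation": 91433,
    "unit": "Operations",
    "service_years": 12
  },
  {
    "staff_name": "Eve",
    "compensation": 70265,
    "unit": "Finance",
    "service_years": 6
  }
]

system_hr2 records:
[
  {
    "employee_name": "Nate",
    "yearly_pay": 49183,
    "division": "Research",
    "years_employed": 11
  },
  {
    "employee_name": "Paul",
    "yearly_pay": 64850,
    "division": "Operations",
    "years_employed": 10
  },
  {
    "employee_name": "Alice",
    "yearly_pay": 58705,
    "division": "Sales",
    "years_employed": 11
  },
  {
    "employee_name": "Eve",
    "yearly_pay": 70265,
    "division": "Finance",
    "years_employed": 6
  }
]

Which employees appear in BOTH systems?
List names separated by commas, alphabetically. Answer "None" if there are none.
Eve

Schema mapping: "staff_name" (system_hr3) = "employee_name" (system_hr2) = employee name

Names in system_hr3: ['Eve', 'Jack']
Names in system_hr2: ['Alice', 'Eve', 'Nate', 'Paul']

Intersection: ['Eve']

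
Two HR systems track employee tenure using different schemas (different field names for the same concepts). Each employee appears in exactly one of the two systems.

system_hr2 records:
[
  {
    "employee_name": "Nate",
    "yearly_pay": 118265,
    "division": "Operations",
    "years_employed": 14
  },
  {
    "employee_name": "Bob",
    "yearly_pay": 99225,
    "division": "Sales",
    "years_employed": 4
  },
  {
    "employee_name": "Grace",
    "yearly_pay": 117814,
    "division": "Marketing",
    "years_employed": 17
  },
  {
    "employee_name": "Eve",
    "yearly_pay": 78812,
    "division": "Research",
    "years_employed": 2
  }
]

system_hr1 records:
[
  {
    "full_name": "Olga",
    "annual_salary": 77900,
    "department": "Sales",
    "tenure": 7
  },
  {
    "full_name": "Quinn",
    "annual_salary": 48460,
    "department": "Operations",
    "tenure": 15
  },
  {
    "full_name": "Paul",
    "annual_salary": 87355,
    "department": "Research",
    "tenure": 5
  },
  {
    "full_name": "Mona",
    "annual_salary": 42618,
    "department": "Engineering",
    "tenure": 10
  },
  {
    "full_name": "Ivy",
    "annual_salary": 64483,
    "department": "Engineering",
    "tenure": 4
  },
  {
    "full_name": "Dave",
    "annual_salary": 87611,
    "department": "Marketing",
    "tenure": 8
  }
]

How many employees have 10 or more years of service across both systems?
4

Reconcile schemas: "years_employed" (system_hr2) = "tenure" (system_hr1) = years of service

From system_hr2: 2 employees with >= 10 years
From system_hr1: 2 employees with >= 10 years

Total: 2 + 2 = 4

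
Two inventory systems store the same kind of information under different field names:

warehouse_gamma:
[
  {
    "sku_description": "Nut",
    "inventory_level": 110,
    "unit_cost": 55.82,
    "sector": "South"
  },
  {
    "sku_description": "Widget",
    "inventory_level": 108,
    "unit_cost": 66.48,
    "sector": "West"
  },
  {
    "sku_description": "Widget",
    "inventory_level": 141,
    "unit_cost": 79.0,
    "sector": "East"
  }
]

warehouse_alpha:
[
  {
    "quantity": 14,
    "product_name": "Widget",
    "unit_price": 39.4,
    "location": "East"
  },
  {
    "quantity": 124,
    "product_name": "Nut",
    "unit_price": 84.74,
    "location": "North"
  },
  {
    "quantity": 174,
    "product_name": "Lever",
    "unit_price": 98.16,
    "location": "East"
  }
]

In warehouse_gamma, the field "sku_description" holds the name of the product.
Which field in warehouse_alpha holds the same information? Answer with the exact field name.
product_name

In warehouse_gamma, "sku_description" holds the name of the product.
The fields in warehouse_alpha are: "quantity", "product_name", "unit_price", "location".
"product_name" is the match: the name refers to the same concept and its values are product-name strings (e.g. 'Lever', 'Nut').
The other fields ("quantity", "unit_price", "location") hold different kinds of data.

So "sku_description" in warehouse_gamma corresponds to "product_name" in warehouse_alpha.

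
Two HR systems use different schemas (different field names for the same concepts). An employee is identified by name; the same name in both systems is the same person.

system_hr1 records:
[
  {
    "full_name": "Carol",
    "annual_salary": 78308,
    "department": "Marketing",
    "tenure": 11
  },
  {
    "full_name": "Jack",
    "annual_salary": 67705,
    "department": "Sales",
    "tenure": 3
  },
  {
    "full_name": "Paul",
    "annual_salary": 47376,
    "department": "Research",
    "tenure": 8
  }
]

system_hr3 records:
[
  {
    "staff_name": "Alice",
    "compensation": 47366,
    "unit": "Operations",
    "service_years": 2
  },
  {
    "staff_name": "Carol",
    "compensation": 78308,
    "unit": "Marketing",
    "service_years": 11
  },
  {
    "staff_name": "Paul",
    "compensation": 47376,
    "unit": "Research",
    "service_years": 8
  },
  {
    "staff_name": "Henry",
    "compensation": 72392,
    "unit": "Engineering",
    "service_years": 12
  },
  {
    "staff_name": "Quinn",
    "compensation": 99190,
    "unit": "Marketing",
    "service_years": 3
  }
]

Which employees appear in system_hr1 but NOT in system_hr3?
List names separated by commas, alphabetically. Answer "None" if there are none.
Jack

Schema mapping: "full_name" (system_hr1) = "staff_name" (system_hr3) = employee name

Names in system_hr1: ['Carol', 'Jack', 'Paul']
Names in system_hr3: ['Alice', 'Carol', 'Henry', 'Paul', 'Quinn']

In system_hr1 but not system_hr3: ['Jack']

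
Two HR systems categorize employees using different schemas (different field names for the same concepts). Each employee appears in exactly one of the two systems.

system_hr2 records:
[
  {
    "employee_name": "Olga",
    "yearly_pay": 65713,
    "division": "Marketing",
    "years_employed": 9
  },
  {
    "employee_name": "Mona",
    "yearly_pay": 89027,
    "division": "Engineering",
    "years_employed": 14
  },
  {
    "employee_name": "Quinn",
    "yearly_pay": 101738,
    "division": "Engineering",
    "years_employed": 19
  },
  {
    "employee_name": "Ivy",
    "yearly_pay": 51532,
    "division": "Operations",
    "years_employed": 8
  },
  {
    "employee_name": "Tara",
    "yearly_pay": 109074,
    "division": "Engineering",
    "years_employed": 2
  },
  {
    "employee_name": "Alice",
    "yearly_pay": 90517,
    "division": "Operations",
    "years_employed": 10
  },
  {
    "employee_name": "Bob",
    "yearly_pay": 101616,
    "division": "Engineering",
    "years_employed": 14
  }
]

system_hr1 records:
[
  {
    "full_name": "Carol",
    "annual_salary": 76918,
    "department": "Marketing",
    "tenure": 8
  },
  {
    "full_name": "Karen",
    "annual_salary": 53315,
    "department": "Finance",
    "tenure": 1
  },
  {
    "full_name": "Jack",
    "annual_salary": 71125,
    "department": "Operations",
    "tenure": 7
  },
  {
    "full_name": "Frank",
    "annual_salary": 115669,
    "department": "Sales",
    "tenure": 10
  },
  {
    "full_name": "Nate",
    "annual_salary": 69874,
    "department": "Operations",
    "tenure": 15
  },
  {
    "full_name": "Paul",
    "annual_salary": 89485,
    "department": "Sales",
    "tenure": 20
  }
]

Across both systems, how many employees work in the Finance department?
1

Schema mapping: "division" (system_hr2) = "department" (system_hr1) = department

Finance employees in system_hr2: 0
Finance employees in system_hr1: 1

Total in Finance: 0 + 1 = 1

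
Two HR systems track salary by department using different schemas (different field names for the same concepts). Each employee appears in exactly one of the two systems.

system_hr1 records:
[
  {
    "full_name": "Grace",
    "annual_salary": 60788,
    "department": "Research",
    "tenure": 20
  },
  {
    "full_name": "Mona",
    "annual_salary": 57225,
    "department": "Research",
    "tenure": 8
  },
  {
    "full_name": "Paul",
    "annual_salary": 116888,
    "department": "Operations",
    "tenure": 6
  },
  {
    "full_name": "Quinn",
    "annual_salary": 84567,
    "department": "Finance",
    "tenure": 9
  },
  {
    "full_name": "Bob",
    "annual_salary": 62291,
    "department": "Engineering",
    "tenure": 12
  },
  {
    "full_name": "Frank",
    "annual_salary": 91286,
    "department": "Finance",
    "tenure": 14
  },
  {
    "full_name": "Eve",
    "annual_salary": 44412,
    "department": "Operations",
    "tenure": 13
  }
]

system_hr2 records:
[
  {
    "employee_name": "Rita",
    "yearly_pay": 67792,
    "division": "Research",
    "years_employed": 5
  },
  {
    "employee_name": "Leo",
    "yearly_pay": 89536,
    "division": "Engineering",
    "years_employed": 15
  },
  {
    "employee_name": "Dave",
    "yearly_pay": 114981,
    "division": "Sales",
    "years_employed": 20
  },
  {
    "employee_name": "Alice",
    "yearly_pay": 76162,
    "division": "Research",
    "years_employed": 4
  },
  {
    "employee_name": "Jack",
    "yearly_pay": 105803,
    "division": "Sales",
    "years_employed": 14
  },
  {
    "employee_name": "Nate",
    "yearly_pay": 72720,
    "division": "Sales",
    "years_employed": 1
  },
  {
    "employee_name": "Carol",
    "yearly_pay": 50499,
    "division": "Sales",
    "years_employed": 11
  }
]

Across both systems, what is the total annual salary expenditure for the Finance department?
175853

Schema mappings:
- "department" (system_hr1) = "division" (system_hr2) = department
- "annual_salary" (system_hr1) = "yearly_pay" (system_hr2) = salary

Finance salaries from system_hr1: 175853
Finance salaries from system_hr2: 0

Total: 175853 + 0 = 175853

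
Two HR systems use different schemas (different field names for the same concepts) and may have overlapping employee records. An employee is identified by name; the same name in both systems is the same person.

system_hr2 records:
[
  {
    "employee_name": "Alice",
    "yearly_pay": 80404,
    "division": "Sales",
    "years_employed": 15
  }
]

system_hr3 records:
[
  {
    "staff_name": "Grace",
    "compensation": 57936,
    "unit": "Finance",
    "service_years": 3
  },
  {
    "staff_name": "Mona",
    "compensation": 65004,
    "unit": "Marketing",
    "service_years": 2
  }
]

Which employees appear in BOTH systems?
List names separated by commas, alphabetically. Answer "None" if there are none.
None

Schema mapping: "employee_name" (system_hr2) = "staff_name" (system_hr3) = employee name

Names in system_hr2: ['Alice']
Names in system_hr3: ['Grace', 'Mona']

Intersection: None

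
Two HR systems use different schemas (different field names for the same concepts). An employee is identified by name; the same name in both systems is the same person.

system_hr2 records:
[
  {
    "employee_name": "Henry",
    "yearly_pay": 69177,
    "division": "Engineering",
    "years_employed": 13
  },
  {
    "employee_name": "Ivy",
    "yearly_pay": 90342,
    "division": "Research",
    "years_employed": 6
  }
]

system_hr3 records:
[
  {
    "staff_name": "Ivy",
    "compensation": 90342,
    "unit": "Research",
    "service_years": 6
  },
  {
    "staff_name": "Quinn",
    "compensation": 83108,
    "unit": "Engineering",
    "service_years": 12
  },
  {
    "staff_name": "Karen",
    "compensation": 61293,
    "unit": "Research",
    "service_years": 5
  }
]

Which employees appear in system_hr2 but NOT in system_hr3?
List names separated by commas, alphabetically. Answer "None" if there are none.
Henry

Schema mapping: "employee_name" (system_hr2) = "staff_name" (system_hr3) = employee name

Names in system_hr2: ['Henry', 'Ivy']
Names in system_hr3: ['Ivy', 'Karen', 'Quinn']

In system_hr2 but not system_hr3: ['Henry']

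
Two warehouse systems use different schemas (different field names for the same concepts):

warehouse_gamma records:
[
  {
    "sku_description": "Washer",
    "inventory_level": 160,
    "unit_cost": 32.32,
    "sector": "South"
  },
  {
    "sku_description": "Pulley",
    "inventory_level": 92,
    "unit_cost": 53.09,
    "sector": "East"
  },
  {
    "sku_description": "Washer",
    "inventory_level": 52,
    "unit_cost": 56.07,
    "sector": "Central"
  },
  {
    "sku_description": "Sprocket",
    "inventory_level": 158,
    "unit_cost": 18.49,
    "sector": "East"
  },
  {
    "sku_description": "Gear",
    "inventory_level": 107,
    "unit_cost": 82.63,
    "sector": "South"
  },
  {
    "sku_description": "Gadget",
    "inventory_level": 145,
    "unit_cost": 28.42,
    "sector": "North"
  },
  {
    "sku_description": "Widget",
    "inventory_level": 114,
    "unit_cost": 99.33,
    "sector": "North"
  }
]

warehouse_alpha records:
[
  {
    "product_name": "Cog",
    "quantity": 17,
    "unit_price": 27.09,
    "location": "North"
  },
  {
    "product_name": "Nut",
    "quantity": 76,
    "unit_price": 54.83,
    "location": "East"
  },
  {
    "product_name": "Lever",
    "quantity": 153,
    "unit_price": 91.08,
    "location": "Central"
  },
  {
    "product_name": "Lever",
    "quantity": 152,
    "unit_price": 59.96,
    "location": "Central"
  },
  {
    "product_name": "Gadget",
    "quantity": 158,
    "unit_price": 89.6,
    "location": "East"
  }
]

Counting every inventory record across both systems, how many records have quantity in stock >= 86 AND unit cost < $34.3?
3

Schema mappings:
- "inventory_level" (warehouse_gamma) = "quantity" (warehouse_alpha) = quantity
- "unit_cost" (warehouse_gamma) = "unit_price" (warehouse_alpha) = unit cost

Records meeting both conditions in warehouse_gamma: 3
Records meeting both conditions in warehouse_alpha: 0

Total: 3 + 0 = 3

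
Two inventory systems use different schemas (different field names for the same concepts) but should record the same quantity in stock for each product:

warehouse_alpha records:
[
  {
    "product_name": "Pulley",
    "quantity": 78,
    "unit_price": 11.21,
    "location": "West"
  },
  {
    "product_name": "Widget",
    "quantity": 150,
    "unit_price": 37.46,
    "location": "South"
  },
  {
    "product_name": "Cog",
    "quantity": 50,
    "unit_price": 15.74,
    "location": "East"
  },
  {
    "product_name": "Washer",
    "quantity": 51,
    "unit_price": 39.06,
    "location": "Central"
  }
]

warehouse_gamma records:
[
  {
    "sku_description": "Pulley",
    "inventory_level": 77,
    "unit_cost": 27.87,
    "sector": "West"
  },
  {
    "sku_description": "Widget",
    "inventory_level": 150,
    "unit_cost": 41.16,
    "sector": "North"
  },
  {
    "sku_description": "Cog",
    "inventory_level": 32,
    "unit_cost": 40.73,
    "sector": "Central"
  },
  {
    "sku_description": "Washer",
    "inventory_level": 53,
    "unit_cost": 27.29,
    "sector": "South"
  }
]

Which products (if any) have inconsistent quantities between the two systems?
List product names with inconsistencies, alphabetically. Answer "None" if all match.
Cog, Pulley, Washer

Schema mappings:
- "product_name" (warehouse_alpha) = "sku_description" (warehouse_gamma) = product name
- "quantity" (warehouse_alpha) = "inventory_level" (warehouse_gamma) = quantity

Comparison:
  Pulley: 78 vs 77 - MISMATCH
  Widget: 150 vs 150 - MATCH
  Cog: 50 vs 32 - MISMATCH
  Washer: 51 vs 53 - MISMATCH

Products with inconsistencies: Cog, Pulley, Washer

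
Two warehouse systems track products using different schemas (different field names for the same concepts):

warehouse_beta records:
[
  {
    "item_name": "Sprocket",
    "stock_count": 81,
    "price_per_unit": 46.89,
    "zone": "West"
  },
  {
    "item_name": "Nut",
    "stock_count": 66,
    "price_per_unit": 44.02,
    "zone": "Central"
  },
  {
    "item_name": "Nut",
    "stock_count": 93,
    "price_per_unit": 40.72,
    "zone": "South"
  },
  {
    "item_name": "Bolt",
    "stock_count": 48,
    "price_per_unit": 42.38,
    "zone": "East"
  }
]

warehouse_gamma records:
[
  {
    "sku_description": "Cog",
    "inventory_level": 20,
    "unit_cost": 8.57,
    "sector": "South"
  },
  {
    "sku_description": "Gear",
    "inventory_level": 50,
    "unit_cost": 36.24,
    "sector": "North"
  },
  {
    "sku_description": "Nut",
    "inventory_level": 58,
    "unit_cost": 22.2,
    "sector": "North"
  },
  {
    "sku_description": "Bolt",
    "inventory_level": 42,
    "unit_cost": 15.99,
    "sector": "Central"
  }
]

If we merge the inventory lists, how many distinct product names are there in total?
5

Schema mapping: "item_name" (warehouse_beta) = "sku_description" (warehouse_gamma) = product name

Products in warehouse_beta: ['Bolt', 'Nut', 'Sprocket']
Products in warehouse_gamma: ['Bolt', 'Cog', 'Gear', 'Nut']

Union (unique products): ['Bolt', 'Cog', 'Gear', 'Nut', 'Sprocket']
Count: 5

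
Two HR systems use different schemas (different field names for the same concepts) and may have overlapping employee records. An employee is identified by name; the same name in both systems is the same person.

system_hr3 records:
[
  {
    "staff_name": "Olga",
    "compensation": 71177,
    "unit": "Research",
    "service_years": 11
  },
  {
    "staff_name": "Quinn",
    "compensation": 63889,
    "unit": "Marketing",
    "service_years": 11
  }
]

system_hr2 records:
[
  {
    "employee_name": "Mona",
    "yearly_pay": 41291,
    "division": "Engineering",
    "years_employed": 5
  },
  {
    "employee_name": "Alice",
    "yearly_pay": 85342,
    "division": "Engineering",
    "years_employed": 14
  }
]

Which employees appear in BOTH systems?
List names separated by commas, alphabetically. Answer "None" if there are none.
None

Schema mapping: "staff_name" (system_hr3) = "employee_name" (system_hr2) = employee name

Names in system_hr3: ['Olga', 'Quinn']
Names in system_hr2: ['Alice', 'Mona']

Intersection: None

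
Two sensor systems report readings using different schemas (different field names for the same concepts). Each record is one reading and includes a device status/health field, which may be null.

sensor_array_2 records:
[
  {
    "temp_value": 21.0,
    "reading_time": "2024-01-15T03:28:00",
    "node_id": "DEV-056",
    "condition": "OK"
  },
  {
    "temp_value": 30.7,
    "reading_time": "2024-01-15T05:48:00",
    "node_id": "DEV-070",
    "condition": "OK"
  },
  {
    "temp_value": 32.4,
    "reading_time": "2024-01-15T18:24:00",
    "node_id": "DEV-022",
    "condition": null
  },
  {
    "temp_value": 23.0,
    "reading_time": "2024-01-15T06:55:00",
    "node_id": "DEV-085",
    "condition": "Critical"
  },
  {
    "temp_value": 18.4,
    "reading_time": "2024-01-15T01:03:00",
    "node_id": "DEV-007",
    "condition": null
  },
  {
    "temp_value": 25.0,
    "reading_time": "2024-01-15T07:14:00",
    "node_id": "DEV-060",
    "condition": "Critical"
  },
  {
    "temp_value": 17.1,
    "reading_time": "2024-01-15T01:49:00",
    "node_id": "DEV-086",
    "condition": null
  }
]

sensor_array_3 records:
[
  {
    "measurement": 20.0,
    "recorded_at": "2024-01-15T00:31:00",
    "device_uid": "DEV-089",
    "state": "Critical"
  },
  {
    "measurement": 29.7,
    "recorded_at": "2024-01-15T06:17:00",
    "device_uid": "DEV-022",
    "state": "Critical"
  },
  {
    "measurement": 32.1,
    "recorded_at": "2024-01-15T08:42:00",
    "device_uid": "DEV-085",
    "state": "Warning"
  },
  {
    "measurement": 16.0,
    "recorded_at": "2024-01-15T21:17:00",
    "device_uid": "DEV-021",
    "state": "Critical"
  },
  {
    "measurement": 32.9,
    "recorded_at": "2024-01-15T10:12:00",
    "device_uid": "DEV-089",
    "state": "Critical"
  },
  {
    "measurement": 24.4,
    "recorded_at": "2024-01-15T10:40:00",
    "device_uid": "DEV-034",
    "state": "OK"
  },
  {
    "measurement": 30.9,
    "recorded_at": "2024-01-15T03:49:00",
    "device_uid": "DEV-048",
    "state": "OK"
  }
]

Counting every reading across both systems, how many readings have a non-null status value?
11

Schema mapping: "condition" (sensor_array_2) = "state" (sensor_array_3) = status

Non-null in sensor_array_2: 4
Non-null in sensor_array_3: 7

Total non-null: 4 + 7 = 11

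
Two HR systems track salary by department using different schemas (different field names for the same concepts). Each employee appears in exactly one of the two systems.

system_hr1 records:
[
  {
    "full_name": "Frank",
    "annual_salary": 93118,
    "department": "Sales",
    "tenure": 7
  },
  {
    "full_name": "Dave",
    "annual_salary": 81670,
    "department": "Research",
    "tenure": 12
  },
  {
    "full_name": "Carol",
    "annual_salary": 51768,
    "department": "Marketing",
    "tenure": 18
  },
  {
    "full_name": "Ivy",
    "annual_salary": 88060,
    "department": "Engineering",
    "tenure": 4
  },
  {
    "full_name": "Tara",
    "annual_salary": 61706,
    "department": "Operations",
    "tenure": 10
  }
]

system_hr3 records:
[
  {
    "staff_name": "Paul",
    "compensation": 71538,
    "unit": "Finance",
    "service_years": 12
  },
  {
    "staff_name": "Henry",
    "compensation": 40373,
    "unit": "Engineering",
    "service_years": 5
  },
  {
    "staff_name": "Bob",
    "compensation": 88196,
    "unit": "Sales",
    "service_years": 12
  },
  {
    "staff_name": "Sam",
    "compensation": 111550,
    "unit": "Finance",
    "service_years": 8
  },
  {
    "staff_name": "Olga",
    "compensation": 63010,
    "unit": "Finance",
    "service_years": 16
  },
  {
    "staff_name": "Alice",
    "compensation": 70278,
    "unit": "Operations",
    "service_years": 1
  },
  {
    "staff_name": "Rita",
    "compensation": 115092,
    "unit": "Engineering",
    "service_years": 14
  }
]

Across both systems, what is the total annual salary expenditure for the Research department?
81670

Schema mappings:
- "department" (system_hr1) = "unit" (system_hr3) = department
- "annual_salary" (system_hr1) = "compensation" (system_hr3) = salary

Research salaries from system_hr1: 81670
Research salaries from system_hr3: 0

Total: 81670 + 0 = 81670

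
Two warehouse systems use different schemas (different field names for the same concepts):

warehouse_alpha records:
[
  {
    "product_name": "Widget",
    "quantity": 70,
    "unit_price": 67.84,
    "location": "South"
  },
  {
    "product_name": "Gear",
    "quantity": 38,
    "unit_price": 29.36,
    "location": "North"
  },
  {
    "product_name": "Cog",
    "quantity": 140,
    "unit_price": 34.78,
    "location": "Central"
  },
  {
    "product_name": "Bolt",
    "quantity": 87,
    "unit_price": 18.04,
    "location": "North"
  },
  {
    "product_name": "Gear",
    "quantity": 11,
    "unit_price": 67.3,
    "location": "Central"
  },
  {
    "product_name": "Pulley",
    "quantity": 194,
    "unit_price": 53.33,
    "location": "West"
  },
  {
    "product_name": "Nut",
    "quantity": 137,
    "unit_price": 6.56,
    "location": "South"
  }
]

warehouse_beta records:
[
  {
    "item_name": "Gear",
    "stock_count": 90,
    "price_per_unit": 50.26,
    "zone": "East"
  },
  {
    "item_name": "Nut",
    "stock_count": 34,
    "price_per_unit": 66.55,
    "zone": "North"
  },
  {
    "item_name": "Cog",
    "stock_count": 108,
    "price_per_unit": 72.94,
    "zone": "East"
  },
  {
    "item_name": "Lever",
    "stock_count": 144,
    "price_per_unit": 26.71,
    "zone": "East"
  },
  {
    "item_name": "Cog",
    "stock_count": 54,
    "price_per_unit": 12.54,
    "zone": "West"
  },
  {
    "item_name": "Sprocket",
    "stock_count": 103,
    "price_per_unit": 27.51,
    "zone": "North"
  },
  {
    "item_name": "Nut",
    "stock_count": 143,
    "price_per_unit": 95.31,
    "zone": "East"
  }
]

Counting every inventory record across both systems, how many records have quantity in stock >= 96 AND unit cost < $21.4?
1

Schema mappings:
- "quantity" (warehouse_alpha) = "stock_count" (warehouse_beta) = quantity
- "unit_price" (warehouse_alpha) = "price_per_unit" (warehouse_beta) = unit cost

Records meeting both conditions in warehouse_alpha: 1
Records meeting both conditions in warehouse_beta: 0

Total: 1 + 0 = 1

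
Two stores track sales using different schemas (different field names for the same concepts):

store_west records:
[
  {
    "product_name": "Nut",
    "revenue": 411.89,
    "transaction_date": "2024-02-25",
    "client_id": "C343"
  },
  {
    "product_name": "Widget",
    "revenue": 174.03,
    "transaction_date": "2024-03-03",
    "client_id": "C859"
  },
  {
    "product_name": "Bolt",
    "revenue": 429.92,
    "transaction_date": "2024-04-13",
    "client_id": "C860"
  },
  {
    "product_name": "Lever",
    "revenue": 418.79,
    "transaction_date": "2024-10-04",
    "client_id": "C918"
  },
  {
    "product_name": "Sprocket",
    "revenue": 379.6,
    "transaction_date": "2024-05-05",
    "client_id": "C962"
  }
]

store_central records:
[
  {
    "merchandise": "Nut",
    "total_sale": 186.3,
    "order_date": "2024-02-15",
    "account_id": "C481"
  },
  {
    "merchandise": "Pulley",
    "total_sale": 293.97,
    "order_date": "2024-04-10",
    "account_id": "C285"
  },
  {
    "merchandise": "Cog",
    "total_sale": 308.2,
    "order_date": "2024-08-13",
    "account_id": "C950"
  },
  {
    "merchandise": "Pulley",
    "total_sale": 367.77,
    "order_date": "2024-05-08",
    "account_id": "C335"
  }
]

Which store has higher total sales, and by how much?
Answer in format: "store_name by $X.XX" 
store_west by $657.99

Schema mapping: "revenue" (store_west) = "total_sale" (store_central) = sale amount

Total for store_west: 1814.23
Total for store_central: 1156.24

Difference: |1814.23 - 1156.24| = 657.99
store_west has higher sales by $657.99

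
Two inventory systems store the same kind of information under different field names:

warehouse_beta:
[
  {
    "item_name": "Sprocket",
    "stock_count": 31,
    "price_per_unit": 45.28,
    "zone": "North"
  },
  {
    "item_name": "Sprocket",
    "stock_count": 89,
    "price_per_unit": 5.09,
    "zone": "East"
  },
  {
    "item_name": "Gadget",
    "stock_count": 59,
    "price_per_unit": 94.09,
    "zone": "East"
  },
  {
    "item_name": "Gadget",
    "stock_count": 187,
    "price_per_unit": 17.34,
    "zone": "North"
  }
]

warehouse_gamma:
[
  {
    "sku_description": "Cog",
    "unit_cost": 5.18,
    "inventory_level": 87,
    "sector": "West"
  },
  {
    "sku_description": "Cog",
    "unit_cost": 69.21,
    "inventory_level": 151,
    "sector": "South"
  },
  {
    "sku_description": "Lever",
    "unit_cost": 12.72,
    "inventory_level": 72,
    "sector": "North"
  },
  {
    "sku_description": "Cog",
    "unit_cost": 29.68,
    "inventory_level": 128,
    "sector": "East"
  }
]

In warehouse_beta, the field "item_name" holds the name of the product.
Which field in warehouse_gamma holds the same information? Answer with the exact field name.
sku_description

In warehouse_beta, "item_name" holds the name of the product.
The fields in warehouse_gamma are: "sku_description", "unit_cost", "inventory_level", "sector".
"sku_description" is the match: the name refers to the same concept and its values are product-name strings (e.g. 'Cog', 'Lever').
The other fields ("unit_cost", "inventory_level", "sector") hold different kinds of data.

So "item_name" in warehouse_beta corresponds to "sku_description" in warehouse_gamma.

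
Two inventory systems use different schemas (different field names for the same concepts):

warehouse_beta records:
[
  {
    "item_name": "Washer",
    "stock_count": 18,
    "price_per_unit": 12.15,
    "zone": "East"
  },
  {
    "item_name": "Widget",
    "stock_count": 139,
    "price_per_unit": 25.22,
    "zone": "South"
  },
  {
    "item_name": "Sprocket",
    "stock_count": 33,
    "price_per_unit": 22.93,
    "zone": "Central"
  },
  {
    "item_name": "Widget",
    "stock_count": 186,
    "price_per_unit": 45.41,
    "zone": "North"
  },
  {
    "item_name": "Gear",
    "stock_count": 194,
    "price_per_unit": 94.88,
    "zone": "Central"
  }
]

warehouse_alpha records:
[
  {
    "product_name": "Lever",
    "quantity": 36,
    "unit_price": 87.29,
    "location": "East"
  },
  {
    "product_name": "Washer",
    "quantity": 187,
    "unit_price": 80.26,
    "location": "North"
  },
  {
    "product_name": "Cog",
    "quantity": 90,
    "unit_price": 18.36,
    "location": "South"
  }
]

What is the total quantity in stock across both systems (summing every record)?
883

To reconcile these schemas, identify the field holding the quantity in stock in each system:
1. In warehouse_beta it is "stock_count"
2. In warehouse_alpha it is "quantity"

From warehouse_beta: 18 + 139 + 33 + 186 + 194 = 570
From warehouse_alpha: 36 + 187 + 90 = 313

Total: 570 + 313 = 883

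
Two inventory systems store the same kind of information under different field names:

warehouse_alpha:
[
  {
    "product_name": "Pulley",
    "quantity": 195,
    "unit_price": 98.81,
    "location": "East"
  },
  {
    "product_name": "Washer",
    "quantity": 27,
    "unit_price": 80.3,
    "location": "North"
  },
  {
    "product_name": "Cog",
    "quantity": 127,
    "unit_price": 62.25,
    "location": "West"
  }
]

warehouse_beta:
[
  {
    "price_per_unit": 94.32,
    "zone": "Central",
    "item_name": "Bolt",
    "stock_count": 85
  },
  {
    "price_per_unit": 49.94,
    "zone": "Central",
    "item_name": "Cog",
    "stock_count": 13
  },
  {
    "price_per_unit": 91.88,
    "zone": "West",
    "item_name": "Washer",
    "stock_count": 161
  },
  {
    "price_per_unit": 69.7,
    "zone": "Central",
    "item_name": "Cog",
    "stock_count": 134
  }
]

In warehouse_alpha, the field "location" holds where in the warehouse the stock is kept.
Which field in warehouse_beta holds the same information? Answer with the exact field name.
zone

In warehouse_alpha, "location" holds where in the warehouse the stock is kept.
The fields in warehouse_beta are: "price_per_unit", "zone", "item_name", "stock_count".
"zone" is the match: the name refers to the same concept and its values are area labels (e.g. 'Central', 'West').
The other fields ("price_per_unit", "item_name", "stock_count") hold different kinds of data.

So "location" in warehouse_alpha corresponds to "zone" in warehouse_beta.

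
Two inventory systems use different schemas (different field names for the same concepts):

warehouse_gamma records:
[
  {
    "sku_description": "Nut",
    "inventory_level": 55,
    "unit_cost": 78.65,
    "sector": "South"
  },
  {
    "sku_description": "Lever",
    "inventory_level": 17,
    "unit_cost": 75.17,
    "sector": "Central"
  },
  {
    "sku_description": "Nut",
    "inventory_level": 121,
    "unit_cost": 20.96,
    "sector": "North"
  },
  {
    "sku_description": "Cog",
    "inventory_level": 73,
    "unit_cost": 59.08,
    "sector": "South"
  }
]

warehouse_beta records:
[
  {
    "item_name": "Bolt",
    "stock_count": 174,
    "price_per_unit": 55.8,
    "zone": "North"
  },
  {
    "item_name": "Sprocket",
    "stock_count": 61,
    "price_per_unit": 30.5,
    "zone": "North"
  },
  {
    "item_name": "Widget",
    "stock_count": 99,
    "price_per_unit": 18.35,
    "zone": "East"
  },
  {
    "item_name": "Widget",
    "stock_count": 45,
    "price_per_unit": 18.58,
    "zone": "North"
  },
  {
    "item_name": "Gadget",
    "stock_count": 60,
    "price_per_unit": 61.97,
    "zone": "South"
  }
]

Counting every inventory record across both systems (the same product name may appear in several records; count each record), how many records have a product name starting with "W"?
2

Schema mapping: "sku_description" (warehouse_gamma) = "item_name" (warehouse_beta) = product name

Records with product name starting with "W" in warehouse_gamma: 0
Records with product name starting with "W" in warehouse_beta: 2

Total: 0 + 2 = 2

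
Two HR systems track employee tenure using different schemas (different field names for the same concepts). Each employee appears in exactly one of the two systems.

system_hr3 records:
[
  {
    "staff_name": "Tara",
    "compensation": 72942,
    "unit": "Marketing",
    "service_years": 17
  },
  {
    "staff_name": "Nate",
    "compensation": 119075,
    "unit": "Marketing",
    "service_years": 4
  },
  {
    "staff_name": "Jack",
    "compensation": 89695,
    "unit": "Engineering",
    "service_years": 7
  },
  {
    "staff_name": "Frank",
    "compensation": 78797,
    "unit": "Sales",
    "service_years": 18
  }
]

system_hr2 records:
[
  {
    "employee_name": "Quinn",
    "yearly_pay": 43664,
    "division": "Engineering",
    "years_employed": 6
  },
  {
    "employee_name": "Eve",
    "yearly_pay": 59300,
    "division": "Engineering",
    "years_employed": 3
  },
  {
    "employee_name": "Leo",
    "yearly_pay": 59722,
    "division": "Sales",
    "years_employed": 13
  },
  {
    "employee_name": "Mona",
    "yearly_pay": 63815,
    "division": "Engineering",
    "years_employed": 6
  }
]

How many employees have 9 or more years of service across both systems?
3

Reconcile schemas: "service_years" (system_hr3) = "years_employed" (system_hr2) = years of service

From system_hr3: 2 employees with >= 9 years
From system_hr2: 1 employees with >= 9 years

Total: 2 + 1 = 3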